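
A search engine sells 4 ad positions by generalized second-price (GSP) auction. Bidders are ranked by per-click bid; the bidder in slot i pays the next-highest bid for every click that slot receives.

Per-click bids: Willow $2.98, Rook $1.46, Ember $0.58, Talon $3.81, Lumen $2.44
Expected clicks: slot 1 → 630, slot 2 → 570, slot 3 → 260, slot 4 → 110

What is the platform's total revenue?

Ranked by bid: $3.81 (Talon) > $2.98 (Willow) > $2.44 (Lumen) > $1.46 (Rook) > $0.58 (Ember)
Slot 1: Talon pays $2.98 × 630 = $1877.40
Slot 2: Willow pays $2.44 × 570 = $1390.80
Slot 3: Lumen pays $1.46 × 260 = $379.60
Slot 4: Rook pays $0.58 × 110 = $63.80
Total = $3711.60

Total revenue: $3711.60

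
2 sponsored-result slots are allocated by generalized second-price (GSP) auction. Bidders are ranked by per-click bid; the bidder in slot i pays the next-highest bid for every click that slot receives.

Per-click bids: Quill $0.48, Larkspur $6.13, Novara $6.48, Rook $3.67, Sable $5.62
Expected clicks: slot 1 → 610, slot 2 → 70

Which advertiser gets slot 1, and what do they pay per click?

Per-click bids in order: $6.48 (Novara) > $6.13 (Larkspur) > $5.62 (Sable) > …
Slot 1 goes to the first-ranked bidder, Novara, who pays the next bid down: $6.13/click.

Novara; $6.13 per click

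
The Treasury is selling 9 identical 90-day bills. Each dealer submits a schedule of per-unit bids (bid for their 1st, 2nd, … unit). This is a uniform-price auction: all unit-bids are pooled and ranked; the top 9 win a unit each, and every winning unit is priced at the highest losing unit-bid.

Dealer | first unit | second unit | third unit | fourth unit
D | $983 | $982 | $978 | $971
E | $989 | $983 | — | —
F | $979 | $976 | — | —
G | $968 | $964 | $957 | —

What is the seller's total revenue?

All unit-bids, highest first — top 9: 989 (E-1), 983 (D-1), 983 (E-2), 982 (D-2), 979 (F-1), 978 (D-3), 976 (F-2), 971 (D-4), 968 (G-1)
The (k+1)-th unit-bid is $964.
Allocation: D 4, E 2, F 2, G 1. Every unit priced at $964.
Revenue = 9 × 964 = $8,676.

Total revenue: $8,676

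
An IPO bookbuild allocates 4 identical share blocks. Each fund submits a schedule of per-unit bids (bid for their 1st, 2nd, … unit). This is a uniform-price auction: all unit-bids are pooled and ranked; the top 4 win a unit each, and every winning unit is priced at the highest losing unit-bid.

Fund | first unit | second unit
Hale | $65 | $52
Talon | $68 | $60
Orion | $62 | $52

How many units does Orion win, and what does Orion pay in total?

Merging the schedules and taking the best 4: 68 (Talon-1), 65 (Hale-1), 62 (Orion-1), 60 (Talon-2)
First bid not allocated: $52.
Orion wins 1 unit(s) at $52 each.

Orion: 1 unit, pays $52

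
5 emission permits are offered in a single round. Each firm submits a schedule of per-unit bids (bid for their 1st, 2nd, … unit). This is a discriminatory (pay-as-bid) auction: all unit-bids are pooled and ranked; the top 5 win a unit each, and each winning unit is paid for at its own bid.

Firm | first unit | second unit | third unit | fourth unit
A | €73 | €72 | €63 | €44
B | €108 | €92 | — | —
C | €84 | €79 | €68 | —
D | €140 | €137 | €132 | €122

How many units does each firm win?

Pooled unit-bids ranked (top 5): 140 (D-1), 137 (D-2), 132 (D-3), 122 (D-4), 108 (B-1)
Next rejected bid: €92 (not a price — pay-as-bid).
Allocation: B 1, D 4.

B 1, D 4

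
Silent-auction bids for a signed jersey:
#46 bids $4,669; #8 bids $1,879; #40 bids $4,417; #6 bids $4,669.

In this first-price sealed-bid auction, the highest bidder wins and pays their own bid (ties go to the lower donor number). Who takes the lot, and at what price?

#6 pays $4,669

Rule: the highest bidder wins and pays their own bid.
Sorting bids: 4,669 (#6) > 4,669 (#46) > 4,417 (#40) > 1,879 (#8)
Tie at $4,669 → #6 wins by tie-break.
#6 has the highest bid and pays exactly that: $4,669.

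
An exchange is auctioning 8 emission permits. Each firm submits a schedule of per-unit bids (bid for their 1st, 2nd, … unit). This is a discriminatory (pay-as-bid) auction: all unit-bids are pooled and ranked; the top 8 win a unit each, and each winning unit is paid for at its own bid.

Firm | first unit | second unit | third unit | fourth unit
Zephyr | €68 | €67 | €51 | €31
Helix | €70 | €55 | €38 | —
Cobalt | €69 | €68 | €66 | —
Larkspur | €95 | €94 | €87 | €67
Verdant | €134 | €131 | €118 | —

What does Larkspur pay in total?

Pooled unit-bids ranked (top 8): 134 (Verdant-1), 131 (Verdant-2), 118 (Verdant-3), 95 (Larkspur-1), 94 (Larkspur-2), 87 (Larkspur-3), 70 (Helix-1), 69 (Cobalt-1)
Next rejected bid: €68 (not a price — pay-as-bid).
Larkspur's winning unit-bids: 95 + 94 + 87 = €276.

Larkspur pays €276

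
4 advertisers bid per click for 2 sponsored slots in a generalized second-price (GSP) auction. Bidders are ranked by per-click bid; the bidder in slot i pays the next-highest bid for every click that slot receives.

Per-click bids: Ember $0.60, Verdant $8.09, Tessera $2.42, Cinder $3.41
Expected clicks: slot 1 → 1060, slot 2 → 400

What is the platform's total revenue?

Total revenue: $4582.60

Sorting advertisers: $8.09 (Verdant) > $3.41 (Cinder) > $2.42 (Tessera) > …
Slot 1: Verdant pays $3.41 × 1060 = $3614.60
Slot 2: Cinder pays $2.42 × 400 = $968.00
Total = $4582.60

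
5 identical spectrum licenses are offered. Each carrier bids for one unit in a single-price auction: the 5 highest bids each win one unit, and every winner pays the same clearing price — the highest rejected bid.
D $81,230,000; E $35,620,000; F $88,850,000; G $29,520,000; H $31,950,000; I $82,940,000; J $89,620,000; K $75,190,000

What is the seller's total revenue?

Total revenue: $178,100,000

Sorting: 89,620,000 (J), 88,850,000 (F), 82,940,000 (I), 81,230,000 (D), 75,190,000 (K), 35,620,000 (E), 31,950,000 (H), …
The 5 highest are J, F, I, D, K.
Highest unsuccessful bid: $35,620,000 → clearing price.
Total revenue = 5 × $35,620,000 = $178,100,000.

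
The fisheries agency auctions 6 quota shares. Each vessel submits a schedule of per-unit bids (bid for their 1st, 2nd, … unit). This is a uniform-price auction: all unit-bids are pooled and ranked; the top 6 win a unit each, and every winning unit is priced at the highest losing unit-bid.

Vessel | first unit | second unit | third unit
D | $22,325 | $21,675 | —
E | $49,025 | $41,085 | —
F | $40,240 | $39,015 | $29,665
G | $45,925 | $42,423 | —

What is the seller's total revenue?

Total revenue: $177,990

Pooled unit-bids ranked (top 6): 49,025 (E-1), 45,925 (G-1), 42,423 (G-2), 41,085 (E-2), 40,240 (F-1), 39,015 (F-2)
Highest rejected unit-bid = $29,665.
Allocation: E 2, F 2, G 2. Every unit priced at $29,665.
Revenue = 6 × 29,665 = $177,990.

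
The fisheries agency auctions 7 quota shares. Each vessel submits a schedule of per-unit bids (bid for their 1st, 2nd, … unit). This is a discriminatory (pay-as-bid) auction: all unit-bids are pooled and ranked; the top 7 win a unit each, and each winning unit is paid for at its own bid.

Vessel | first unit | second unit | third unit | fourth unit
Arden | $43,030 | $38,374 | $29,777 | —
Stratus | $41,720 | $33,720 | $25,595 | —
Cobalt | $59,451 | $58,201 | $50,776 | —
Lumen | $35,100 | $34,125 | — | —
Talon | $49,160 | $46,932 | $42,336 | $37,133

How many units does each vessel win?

Arden 1, Cobalt 3, Talon 3

Pooled unit-bids ranked (top 7): 59,451 (Cobalt-1), 58,201 (Cobalt-2), 50,776 (Cobalt-3), 49,160 (Talon-1), 46,932 (Talon-2), 43,030 (Arden-1), 42,336 (Talon-3)
Next rejected bid: $41,720 (not a price — pay-as-bid).
Allocation: Arden 1, Cobalt 3, Talon 3.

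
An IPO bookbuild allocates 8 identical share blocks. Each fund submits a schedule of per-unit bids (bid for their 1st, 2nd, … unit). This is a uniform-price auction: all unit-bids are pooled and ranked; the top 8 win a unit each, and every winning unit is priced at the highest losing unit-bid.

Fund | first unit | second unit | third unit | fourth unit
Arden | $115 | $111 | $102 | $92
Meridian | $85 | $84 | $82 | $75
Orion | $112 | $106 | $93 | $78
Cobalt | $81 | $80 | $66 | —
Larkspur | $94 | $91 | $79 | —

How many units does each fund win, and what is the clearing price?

Pooled unit-bids ranked (top 8): 115 (Arden-1), 112 (Orion-1), 111 (Arden-2), 106 (Orion-2), 102 (Arden-3), 94 (Larkspur-1), 93 (Orion-3), 92 (Arden-4)
First bid not allocated: $91.
Allocation: Arden 4, Larkspur 1, Orion 3.

Arden 4, Larkspur 1, Orion 3; clearing price $91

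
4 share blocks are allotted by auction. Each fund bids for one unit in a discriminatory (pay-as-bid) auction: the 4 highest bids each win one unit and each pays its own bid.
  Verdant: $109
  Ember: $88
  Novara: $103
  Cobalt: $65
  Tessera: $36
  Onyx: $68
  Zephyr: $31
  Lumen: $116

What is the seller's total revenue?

Bids ranked high→low: 116 (Lumen), 109 (Verdant), 103 (Novara), 88 (Ember), 68 (Onyx), 65 (Cobalt), …
Top 4: Lumen, Verdant, Novara, Ember.
Total revenue = 116 + 109 + 103 + 88 = $416.

Total revenue: $416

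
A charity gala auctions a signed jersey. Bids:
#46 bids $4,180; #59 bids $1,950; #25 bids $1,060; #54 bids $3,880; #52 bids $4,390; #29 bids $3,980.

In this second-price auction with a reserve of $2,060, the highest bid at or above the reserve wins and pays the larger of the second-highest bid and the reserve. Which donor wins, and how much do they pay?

Second-price auction with a reserve of $2,060: the highest bid at or above the reserve wins and pays the larger of the second-highest bid and the reserve.
Bids ranked: 4,390 (#52) > 4,180 (#46) > 3,980 (#29) > 3,880 (#54) > 1,950 (#59) > 1,060 (#25)
Highest eligible bid: #52 at $4,390.
Second-highest bid $4,180 exceeds the reserve $2,060 → payment $4,180.

#52 pays $4,180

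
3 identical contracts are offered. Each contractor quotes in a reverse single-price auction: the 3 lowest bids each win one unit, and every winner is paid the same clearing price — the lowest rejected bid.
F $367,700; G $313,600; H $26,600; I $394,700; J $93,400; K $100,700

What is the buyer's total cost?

Total cost: $940,800

Bids ranked low→high: 26,600 (H), 93,400 (J), 100,700 (K), 313,600 (G), 367,700 (F), …
Winners (3 units): H, J, K.
Clearing price = lowest rejected bid = $313,600.
Total cost = 3 × $313,600 = $940,800.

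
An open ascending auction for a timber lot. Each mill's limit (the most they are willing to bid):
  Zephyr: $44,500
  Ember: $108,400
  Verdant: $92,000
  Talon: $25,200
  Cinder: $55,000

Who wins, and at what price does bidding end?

Limits in order: 108,400 (Ember) > 92,000 (Verdant) > 55,000 (Cinder) > 44,500 (Zephyr) > 25,200 (Talon)
Verdant is the last rival to drop out, at $92,000; Ember remains and wins at that price.

Ember wins at $92,000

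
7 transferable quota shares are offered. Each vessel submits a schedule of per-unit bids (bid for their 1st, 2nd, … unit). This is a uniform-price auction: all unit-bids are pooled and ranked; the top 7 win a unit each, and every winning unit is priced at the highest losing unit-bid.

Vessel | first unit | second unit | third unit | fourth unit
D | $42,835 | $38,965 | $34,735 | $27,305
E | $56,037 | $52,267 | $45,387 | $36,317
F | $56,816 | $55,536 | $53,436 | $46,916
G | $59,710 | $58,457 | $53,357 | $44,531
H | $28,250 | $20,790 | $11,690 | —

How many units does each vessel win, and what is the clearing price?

Merging the schedules and taking the best 7: 59,710 (G-1), 58,457 (G-2), 56,816 (F-1), 56,037 (E-1), 55,536 (F-2), 53,436 (F-3), 53,357 (G-3)
First bid not allocated: $52,267.
Allocation: E 1, F 3, G 3.

E 1, F 3, G 3; clearing price $52,267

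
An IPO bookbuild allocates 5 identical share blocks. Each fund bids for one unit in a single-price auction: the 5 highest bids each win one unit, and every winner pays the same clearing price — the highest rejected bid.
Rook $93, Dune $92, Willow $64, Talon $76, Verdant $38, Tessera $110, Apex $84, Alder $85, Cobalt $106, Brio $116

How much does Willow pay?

Willow pays $0

Bids ranked high→low: 116 (Brio), 110 (Tessera), 106 (Cobalt), 93 (Rook), 92 (Dune), 85 (Alder), 84 (Apex), …
Top 5: Brio, Tessera, Cobalt, Rook, Dune.
Highest unsuccessful bid: $85 → clearing price.
Willow does not win → pays $0.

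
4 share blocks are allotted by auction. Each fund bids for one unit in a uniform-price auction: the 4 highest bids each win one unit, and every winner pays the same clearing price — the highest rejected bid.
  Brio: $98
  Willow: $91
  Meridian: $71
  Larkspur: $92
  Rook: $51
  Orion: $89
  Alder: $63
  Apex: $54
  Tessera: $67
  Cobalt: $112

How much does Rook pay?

Rook pays $0

Ordering the bids: 112 (Cobalt), 98 (Brio), 92 (Larkspur), 91 (Willow), 89 (Orion), 71 (Meridian), …
The 4 highest are Cobalt, Brio, Larkspur, Willow.
Highest unsuccessful bid: $89 → clearing price.
Rook does not win → pays $0.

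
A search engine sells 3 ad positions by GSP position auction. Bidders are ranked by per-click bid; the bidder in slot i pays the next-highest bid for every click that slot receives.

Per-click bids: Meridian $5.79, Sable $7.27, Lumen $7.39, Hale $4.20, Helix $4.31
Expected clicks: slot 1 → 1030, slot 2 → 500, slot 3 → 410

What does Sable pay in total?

Sable pays $2895.00

Per-click bids in order: $7.39 (Lumen) > $7.27 (Sable) > $5.79 (Meridian) > $4.31 (Helix) > …
Sable holds slot 2 → pays next bid $5.79 × 500 clicks = $2895.00.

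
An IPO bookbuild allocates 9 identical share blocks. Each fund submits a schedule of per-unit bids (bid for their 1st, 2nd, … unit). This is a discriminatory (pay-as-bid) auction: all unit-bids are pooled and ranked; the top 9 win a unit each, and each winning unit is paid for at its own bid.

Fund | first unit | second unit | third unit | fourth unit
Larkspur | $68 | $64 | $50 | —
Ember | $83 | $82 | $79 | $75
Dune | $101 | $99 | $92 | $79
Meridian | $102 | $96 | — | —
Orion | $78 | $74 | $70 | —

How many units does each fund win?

All unit-bids, highest first — top 9: 102 (Meridian-1), 101 (Dune-1), 99 (Dune-2), 96 (Meridian-2), 92 (Dune-3), 83 (Ember-1), 82 (Ember-2), 79 (Ember-3), 79 (Dune-4)
Next rejected bid: $78 (not a price — pay-as-bid).
Allocation: Dune 4, Ember 3, Meridian 2.

Dune 4, Ember 3, Meridian 2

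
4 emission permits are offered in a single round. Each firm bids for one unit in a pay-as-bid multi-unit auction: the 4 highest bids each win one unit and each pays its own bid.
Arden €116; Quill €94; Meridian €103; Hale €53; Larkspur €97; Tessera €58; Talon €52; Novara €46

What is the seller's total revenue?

Total revenue: €410

Bids ranked high→low: 116 (Arden), 103 (Meridian), 97 (Larkspur), 94 (Quill), 58 (Tessera), 53 (Hale), …
Top 4: Arden, Meridian, Larkspur, Quill.
Total revenue = 116 + 103 + 97 + 94 = €410.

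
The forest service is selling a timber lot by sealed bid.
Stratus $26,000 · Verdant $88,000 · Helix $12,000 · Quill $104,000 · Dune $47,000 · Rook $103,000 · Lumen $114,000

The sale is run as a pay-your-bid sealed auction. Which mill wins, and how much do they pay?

Lumen pays $114,000

Pay-your-bid sealed auction: the highest bidder wins and pays their own bid.
Bids in order: 114,000 (Lumen) > 104,000 (Quill) > 103,000 (Rook) > 88,000 (Verdant) > 47,000 (Dune) > 26,000 (Stratus) > …
Lumen is highest → pays own bid, $114,000.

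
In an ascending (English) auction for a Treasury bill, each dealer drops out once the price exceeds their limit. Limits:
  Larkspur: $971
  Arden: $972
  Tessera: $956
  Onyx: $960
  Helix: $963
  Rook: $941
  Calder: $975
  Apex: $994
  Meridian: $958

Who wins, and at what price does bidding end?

Apex wins at $975

Limits ranked: 994 (Apex) > 975 (Calder) > 972 (Arden) > 971 (Larkspur) > 963 (Helix) > 960 (Onyx) > …
Calder is the last rival to drop out, at $975; Apex remains and wins at that price.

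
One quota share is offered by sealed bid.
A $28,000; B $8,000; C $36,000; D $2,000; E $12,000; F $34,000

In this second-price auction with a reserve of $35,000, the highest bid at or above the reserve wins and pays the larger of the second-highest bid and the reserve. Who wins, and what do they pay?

C pays $35,000

Bids in order: 36,000 (C) > 34,000 (F) > 28,000 (A) > 12,000 (E) > 8,000 (B) > 2,000 (D)
C has the top bid at or above the reserve ($36,000).
Second-highest bid $34,000 is below the reserve $35,000, so the reserve binds → payment $35,000.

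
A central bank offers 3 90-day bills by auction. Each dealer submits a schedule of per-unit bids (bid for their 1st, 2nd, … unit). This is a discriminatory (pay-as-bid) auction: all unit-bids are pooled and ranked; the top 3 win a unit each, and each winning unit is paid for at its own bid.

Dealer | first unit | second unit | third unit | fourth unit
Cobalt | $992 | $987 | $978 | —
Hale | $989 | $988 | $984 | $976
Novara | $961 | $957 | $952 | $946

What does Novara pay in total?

Novara pays $0

Merging the schedules and taking the best 3: 992 (Cobalt-1), 989 (Hale-1), 988 (Hale-2)
Next rejected bid: $987 (not a price — pay-as-bid).
Novara wins no units.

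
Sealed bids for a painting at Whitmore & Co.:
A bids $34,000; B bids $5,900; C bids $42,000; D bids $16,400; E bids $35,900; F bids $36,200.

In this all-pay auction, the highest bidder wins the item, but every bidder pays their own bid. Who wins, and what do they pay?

C pays $42,000

Bids ranked: 42,000 (C) > 36,200 (F) > 35,900 (E) > 34,000 (A) > 16,400 (D) > 5,900 (B)
C is highest and takes the item; every bidder forfeits their bid.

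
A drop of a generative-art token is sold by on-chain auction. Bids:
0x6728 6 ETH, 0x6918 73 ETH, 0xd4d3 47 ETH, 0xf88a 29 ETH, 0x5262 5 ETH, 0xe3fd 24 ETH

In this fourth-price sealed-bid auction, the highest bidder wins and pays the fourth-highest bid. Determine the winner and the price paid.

Sorting bids: 73 (0x6918) > 47 (0xd4d3) > 29 (0xf88a) > 24 (0xe3fd) > 6 (0x6728) > 5 (0x5262)
0x6918 is highest; pays the fourth-highest bid, 24 ETH.

0x6918 pays 24 ETH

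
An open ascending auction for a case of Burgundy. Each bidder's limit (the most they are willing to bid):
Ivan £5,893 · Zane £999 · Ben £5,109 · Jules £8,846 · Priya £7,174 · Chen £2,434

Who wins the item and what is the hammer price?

Sorting limits: 8,846 (Jules) > 7,174 (Priya) > 5,893 (Ivan) > 5,109 (Ben) > 2,434 (Chen) > 999 (Zane)
Priya is the last rival to drop out, at £7,174; Jules remains and wins at that price.

Jules wins at £7,174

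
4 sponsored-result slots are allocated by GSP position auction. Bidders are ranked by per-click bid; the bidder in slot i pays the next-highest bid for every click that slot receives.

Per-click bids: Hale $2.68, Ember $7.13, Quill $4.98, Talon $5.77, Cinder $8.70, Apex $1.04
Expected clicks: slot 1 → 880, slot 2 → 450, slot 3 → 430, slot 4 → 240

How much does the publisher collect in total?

Sorting advertisers: $8.70 (Cinder) > $7.13 (Ember) > $5.77 (Talon) > $4.98 (Quill) > $2.68 (Hale) > …
Slot 1: Cinder pays $7.13 × 880 = $6274.40
Slot 2: Ember pays $5.77 × 450 = $2596.50
Slot 3: Talon pays $4.98 × 430 = $2141.40
Slot 4: Quill pays $2.68 × 240 = $643.20
Total = $11655.50

Total revenue: $11655.50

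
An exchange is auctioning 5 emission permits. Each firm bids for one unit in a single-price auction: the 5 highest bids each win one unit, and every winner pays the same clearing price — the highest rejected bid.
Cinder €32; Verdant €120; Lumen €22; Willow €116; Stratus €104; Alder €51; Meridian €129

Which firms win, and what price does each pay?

Meridian, Verdant, Willow, Stratus, Alder; each pays €32

Sorting: 129 (Meridian), 120 (Verdant), 116 (Willow), 104 (Stratus), 51 (Alder), 32 (Cinder), 22 (Lumen)
Top 5: Meridian, Verdant, Willow, Stratus, Alder.
Highest unsuccessful bid: €32 → clearing price.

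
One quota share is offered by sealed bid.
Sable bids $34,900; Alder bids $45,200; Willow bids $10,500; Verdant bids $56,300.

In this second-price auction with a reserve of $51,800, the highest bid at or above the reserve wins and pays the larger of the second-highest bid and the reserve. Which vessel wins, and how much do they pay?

Verdant pays $51,800

Rule: the highest bid at or above the reserve wins and pays the larger of the second-highest bid and the reserve.
Bids ranked: 56,300 (Verdant) > 45,200 (Alder) > 34,900 (Sable) > 10,500 (Willow)
Verdant has the top bid at or above the reserve ($56,300).
Second-highest bid $45,200 is below the reserve $51,800, so the reserve binds → payment $51,800.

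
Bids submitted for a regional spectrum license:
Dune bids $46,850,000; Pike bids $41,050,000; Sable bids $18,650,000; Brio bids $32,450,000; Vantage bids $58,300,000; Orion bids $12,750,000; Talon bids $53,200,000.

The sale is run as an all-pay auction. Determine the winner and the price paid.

Vantage pays $58,300,000

All-pay auction: the highest bidder wins the item, but every bidder pays their own bid.
Bids ranked: 58,300,000 (Vantage) > 53,200,000 (Talon) > 46,850,000 (Dune) > 41,050,000 (Pike) > 32,450,000 (Brio) > 18,650,000 (Sable) > …
Vantage is highest and takes the item; every bidder forfeits their bid.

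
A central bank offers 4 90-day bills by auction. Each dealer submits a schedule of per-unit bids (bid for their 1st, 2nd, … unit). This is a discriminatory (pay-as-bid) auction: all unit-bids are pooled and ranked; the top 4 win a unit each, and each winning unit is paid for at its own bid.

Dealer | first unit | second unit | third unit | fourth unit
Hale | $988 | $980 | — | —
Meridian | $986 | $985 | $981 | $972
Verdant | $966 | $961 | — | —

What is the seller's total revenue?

Total revenue: $3,940

Merging the schedules and taking the best 4: 988 (Hale-1), 986 (Meridian-1), 985 (Meridian-2), 981 (Meridian-3)
Next rejected bid: $980 (not a price — pay-as-bid).
Each winning unit pays its own bid.
Revenue = 988 + 986 + 985 + 981 = $3,940.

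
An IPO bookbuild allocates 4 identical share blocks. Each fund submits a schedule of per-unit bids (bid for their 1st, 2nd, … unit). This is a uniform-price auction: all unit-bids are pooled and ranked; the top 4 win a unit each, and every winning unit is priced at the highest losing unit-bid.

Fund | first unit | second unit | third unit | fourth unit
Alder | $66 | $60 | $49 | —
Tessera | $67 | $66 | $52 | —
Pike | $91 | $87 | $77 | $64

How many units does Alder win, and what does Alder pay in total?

Pooled unit-bids ranked (top 4): 91 (Pike-1), 87 (Pike-2), 77 (Pike-3), 67 (Tessera-1)
The (k+1)-th unit-bid is $66.
Alder wins 0 unit(s) at $66 each.

Alder: 0 units, pays $0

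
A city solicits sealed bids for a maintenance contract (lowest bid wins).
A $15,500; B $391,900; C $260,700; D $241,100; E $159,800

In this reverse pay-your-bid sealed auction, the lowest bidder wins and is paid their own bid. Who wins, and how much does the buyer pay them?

A is paid $15,500

Bids ranked: 15,500 (A) < 159,800 (E) < 241,100 (D) < 260,700 (C) < 391,900 (B)
First-price: A is paid what they bid, $15,500.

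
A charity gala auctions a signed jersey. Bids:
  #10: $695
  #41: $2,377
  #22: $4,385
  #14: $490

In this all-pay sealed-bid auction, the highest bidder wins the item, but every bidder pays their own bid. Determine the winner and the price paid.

#22 pays $4,385

Bids ranked: 4,385 (#22) > 2,377 (#41) > 695 (#10) > 490 (#14)
#22 wins with the top bid; all bids are sunk regardless.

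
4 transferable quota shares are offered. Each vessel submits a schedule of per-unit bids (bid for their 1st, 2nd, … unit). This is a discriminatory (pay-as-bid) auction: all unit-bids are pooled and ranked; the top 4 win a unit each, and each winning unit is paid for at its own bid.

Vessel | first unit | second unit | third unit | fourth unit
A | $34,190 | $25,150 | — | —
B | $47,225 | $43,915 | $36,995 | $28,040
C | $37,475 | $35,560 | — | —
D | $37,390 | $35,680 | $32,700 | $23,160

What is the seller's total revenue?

Pooled unit-bids ranked (top 4): 47,225 (B-1), 43,915 (B-2), 37,475 (C-1), 37,390 (D-1)
Next rejected bid: $36,995 (not a price — pay-as-bid).
Each winning unit pays its own bid.
Revenue = 47,225 + 43,915 + 37,475 + 37,390 = $166,005.

Total revenue: $166,005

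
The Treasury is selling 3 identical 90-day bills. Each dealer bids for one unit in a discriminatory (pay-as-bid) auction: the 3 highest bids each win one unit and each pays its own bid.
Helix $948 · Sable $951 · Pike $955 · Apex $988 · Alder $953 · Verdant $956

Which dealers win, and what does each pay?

Sorting: 988 (Apex), 956 (Verdant), 955 (Pike), 953 (Alder), 951 (Sable), …
Winners (3 units): Apex, Verdant, Pike.
Each winner pays its own bid: Apex $988, Verdant $956, Pike $955.

Apex $988, Verdant $956, Pike $955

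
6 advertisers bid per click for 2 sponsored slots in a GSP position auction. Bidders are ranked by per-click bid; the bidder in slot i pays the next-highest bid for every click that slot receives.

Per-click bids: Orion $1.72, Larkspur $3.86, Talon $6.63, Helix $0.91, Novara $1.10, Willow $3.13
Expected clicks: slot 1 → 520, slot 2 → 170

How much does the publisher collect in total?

Sorting advertisers: $6.63 (Talon) > $3.86 (Larkspur) > $3.13 (Willow) > …
Slot 1: Talon pays $3.86 × 520 = $2007.20
Slot 2: Larkspur pays $3.13 × 170 = $532.10
Total = $2539.30

Total revenue: $2539.30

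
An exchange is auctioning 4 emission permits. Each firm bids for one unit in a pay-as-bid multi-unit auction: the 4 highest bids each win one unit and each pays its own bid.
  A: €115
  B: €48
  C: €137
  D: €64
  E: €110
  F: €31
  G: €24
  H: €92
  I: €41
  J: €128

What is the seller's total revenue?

Ordering the bids: 137 (C), 128 (J), 115 (A), 110 (E), 92 (H), 64 (D), …
Top 4: C, J, A, E.
Total revenue = 137 + 128 + 115 + 110 = €490.

Total revenue: €490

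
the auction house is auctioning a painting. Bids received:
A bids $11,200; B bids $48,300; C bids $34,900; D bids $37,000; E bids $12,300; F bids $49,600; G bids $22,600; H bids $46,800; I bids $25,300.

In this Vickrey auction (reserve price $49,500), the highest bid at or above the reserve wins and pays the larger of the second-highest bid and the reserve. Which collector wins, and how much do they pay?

F pays $49,500

Bids in order: 49,600 (F) > 48,300 (B) > 46,800 (H) > 37,000 (D) > 34,900 (C) > 25,300 (I) > …
Highest eligible bid: F at $49,600.
Second-highest bid $48,300 is below the reserve $49,500, so the reserve binds → payment $49,500.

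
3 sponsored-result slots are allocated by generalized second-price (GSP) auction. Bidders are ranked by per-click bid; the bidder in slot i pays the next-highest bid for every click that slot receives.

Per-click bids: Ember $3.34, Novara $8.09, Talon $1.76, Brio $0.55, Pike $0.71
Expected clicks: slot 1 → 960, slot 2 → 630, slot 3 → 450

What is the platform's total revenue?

Per-click bids in order: $8.09 (Novara) > $3.34 (Ember) > $1.76 (Talon) > $0.71 (Pike) > …
Slot 1: Novara pays $3.34 × 960 = $3206.40
Slot 2: Ember pays $1.76 × 630 = $1108.80
Slot 3: Talon pays $0.71 × 450 = $319.50
Total = $4634.70

Total revenue: $4634.70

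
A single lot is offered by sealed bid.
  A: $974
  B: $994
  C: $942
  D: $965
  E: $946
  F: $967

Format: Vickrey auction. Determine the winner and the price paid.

Vickrey auction: the highest bidder wins and pays the second-highest bid.
Bids ranked: 994 (B) > 974 (A) > 967 (F) > 965 (D) > 946 (E) > 942 (C)
Second-price: B pays A's bid of $974.

B pays $974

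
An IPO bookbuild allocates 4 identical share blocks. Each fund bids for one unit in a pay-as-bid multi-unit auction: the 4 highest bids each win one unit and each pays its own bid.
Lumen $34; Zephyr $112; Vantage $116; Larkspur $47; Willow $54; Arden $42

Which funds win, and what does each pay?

Vantage $116, Zephyr $112, Willow $54, Larkspur $47

Sorting: 116 (Vantage), 112 (Zephyr), 54 (Willow), 47 (Larkspur), 42 (Arden), 34 (Lumen)
Top 4: Vantage, Zephyr, Willow, Larkspur.
Each winner pays its own bid: Vantage $116, Zephyr $112, Willow $54, Larkspur $47.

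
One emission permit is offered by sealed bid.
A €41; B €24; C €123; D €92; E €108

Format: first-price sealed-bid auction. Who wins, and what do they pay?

C pays €123

Sorting bids: 123 (C) > 108 (E) > 92 (D) > 41 (A) > 24 (B)
First-price: C pays what they bid, €123.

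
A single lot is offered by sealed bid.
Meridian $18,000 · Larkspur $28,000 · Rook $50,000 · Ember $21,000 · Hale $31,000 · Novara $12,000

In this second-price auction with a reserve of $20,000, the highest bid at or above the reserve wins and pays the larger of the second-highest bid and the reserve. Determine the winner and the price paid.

Rook pays $31,000

Bids in order: 50,000 (Rook) > 31,000 (Hale) > 28,000 (Larkspur) > 21,000 (Ember) > 18,000 (Meridian) > 12,000 (Novara)
Rook has the top bid at or above the reserve ($50,000).
max(second-highest $31,000, reserve $20,000) = $31,000; the reserve does not bind.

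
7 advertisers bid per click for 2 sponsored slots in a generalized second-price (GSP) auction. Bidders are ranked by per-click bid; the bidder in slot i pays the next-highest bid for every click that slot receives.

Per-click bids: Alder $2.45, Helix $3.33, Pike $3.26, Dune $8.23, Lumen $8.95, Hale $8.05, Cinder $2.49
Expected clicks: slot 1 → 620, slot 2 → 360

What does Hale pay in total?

Ranked by bid: $8.95 (Lumen) > $8.23 (Dune) > $8.05 (Hale) > …
Hale ranks below slot 2 → no slot, pays nothing.

Hale pays $0.00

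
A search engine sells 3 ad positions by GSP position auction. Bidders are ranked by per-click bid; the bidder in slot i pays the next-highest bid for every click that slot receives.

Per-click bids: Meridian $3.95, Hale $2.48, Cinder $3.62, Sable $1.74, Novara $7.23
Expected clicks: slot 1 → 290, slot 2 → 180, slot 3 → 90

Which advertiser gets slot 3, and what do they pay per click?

Cinder; $2.48 per click

Sorting advertisers: $7.23 (Novara) > $3.95 (Meridian) > $3.62 (Cinder) > $2.48 (Hale) > …
Slot 3 goes to the third-ranked bidder, Cinder, who pays the next bid down: $2.48/click.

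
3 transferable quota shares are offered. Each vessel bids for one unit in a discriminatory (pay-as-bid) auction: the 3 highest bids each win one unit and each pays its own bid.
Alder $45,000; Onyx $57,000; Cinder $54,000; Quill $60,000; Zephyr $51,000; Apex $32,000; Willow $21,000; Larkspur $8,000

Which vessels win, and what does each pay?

Quill $60,000, Onyx $57,000, Cinder $54,000

Bids ranked high→low: 60,000 (Quill), 57,000 (Onyx), 54,000 (Cinder), 51,000 (Zephyr), 45,000 (Alder), …
Winners (3 units): Quill, Onyx, Cinder.
Each winner pays its own bid: Quill $60,000, Onyx $57,000, Cinder $54,000.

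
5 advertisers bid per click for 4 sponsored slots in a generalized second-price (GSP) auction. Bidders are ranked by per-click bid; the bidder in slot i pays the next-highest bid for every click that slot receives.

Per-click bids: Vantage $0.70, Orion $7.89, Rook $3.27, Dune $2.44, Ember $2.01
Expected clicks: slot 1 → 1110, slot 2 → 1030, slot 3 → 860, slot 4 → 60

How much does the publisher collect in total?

Ranked by bid: $7.89 (Orion) > $3.27 (Rook) > $2.44 (Dune) > $2.01 (Ember) > $0.70 (Vantage)
Slot 1: Orion pays $3.27 × 1110 = $3629.70
Slot 2: Rook pays $2.44 × 1030 = $2513.20
Slot 3: Dune pays $2.01 × 860 = $1728.60
Slot 4: Ember pays $0.70 × 60 = $42.00
Total = $7913.50

Total revenue: $7913.50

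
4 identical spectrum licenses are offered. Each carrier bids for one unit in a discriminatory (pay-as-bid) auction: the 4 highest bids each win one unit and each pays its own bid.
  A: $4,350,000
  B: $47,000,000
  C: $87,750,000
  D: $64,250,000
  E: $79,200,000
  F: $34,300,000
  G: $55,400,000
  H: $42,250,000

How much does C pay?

Sorting: 87,750,000 (C), 79,200,000 (E), 64,250,000 (D), 55,400,000 (G), 47,000,000 (B), 42,250,000 (H), …
The 4 highest are C, E, D, G.
C wins → own bid $87,750,000.

C pays $87,750,000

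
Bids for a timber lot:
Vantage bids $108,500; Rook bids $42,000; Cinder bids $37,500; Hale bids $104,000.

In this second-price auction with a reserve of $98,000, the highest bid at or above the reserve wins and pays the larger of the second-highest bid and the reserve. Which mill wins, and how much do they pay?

Vantage pays $104,000

Rule: the highest bid at or above the reserve wins and pays the larger of the second-highest bid and the reserve.
Bids in order: 108,500 (Vantage) > 104,000 (Hale) > 42,000 (Rook) > 37,500 (Cinder)
Vantage has the top bid at or above the reserve ($108,500).
Second-highest bid $104,000 exceeds the reserve $98,000 → payment $104,000.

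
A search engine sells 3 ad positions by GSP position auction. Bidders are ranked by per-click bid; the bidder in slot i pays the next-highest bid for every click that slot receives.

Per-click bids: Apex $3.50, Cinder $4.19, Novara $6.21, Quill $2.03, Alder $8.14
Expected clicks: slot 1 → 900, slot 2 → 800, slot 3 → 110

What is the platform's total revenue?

Per-click bids in order: $8.14 (Alder) > $6.21 (Novara) > $4.19 (Cinder) > $3.50 (Apex) > …
Slot 1: Alder pays $6.21 × 900 = $5589.00
Slot 2: Novara pays $4.19 × 800 = $3352.00
Slot 3: Cinder pays $3.50 × 110 = $385.00
Total = $9326.00

Total revenue: $9326.00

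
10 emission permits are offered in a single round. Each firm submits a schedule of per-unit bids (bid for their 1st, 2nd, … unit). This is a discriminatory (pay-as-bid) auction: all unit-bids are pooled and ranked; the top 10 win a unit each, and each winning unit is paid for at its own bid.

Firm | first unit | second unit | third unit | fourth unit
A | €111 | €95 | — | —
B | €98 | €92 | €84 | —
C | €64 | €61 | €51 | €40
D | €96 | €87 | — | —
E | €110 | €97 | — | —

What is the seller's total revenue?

Pooled unit-bids ranked (top 10): 111 (A-1), 110 (E-1), 98 (B-1), 97 (E-2), 96 (D-1), 95 (A-2), 92 (B-2), 87 (D-2), 84 (B-3), 64 (C-1)
Next rejected bid: €61 (not a price — pay-as-bid).
Each winning unit pays its own bid.
Revenue = 111 + 110 + 98 + 97 + 96 + 95 + 92 + 87 + 84 + 64 = €934.

Total revenue: €934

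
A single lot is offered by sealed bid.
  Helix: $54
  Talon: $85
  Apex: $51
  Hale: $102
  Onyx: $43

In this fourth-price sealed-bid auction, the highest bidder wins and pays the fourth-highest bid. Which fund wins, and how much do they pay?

Hale pays $51

Bids in order: 102 (Hale) > 85 (Talon) > 54 (Helix) > 51 (Apex) > 43 (Onyx)
Hale wins; payment is bid #4 in the ranking = $51.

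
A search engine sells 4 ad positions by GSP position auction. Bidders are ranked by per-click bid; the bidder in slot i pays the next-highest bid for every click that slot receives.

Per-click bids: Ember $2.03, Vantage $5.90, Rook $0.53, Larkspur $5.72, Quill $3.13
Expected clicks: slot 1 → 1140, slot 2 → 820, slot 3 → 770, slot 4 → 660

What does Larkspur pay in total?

Larkspur pays $2566.60

Ranked by bid: $5.90 (Vantage) > $5.72 (Larkspur) > $3.13 (Quill) > $2.03 (Ember) > $0.53 (Rook)
Larkspur holds slot 2 → pays next bid $3.13 × 820 clicks = $2566.60.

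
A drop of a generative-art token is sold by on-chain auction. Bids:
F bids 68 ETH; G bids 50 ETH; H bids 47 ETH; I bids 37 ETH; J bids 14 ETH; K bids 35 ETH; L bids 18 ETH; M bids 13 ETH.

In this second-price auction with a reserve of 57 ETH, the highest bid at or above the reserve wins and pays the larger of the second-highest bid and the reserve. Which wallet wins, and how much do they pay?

Bids ranked: 68 (F) > 50 (G) > 47 (H) > 37 (I) > 35 (K) > 18 (L) > …
F has the top bid at or above the reserve (68 ETH).
Second-highest bid 50 ETH is below the reserve 57 ETH, so the reserve binds → payment 57 ETH.

F pays 57 ETH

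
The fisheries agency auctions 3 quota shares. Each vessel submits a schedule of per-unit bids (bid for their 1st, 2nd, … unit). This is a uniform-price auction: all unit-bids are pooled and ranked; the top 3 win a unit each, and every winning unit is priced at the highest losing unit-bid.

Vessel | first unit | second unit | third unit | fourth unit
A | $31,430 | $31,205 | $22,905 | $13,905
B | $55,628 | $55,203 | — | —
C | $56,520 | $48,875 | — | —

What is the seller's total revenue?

Merging the schedules and taking the best 3: 56,520 (C-1), 55,628 (B-1), 55,203 (B-2)
The (k+1)-th unit-bid is $48,875.
Allocation: B 2, C 1. Every unit priced at $48,875.
Revenue = 3 × 48,875 = $146,625.

Total revenue: $146,625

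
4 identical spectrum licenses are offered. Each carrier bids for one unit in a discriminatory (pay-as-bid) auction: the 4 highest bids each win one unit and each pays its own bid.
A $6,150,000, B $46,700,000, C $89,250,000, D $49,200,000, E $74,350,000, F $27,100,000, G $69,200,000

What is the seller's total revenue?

Total revenue: $282,000,000

Bids ranked high→low: 89,250,000 (C), 74,350,000 (E), 69,200,000 (G), 49,200,000 (D), 46,700,000 (B), 27,100,000 (F), …
Winners (4 units): C, E, G, D.
Total revenue = 89,250,000 + 74,350,000 + 69,200,000 + 49,200,000 = $282,000,000.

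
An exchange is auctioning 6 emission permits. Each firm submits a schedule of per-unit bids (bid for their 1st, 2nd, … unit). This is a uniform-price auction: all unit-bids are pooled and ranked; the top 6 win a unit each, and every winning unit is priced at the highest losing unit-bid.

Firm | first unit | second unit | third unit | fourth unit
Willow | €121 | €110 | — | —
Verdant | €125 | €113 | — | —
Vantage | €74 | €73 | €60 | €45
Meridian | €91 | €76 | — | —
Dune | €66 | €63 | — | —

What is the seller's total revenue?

All unit-bids, highest first — top 6: 125 (Verdant-1), 121 (Willow-1), 113 (Verdant-2), 110 (Willow-2), 91 (Meridian-1), 76 (Meridian-2)
The (k+1)-th unit-bid is €74.
Allocation: Meridian 2, Verdant 2, Willow 2. Every unit priced at €74.
Revenue = 6 × 74 = €444.

Total revenue: €444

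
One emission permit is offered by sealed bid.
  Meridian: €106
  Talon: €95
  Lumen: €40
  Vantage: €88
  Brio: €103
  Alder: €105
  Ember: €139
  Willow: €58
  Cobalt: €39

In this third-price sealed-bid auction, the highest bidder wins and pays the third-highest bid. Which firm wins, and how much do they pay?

Third-price sealed-bid auction: the highest bidder wins and pays the third-highest bid.
Bids in order: 139 (Ember) > 106 (Meridian) > 105 (Alder) > 103 (Brio) > 95 (Talon) > 88 (Vantage) > …
Ember wins; payment is bid #3 in the ranking = €105.

Ember pays €105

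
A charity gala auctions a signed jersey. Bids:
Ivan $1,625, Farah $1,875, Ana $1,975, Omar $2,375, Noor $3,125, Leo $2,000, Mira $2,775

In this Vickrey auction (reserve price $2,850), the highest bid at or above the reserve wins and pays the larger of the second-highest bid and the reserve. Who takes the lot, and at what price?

Bids in order: 3,125 (Noor) > 2,775 (Mira) > 2,375 (Omar) > 2,000 (Leo) > 1,975 (Ana) > 1,875 (Farah) > …
Noor has the top bid at or above the reserve ($3,125).
max(second-highest $2,775, reserve $2,850) = $2,850.

Noor pays $2,850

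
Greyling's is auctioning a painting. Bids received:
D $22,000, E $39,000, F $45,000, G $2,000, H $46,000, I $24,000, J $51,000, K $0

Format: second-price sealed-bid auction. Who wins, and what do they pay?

J pays $46,000

Second-price sealed-bid auction: the highest bidder wins and pays the second-highest bid.
Bids in order: 51,000 (J) > 46,000 (H) > 45,000 (F) > 39,000 (E) > 24,000 (I) > 22,000 (D) > …
J is highest; pays the second-highest bid, $46,000.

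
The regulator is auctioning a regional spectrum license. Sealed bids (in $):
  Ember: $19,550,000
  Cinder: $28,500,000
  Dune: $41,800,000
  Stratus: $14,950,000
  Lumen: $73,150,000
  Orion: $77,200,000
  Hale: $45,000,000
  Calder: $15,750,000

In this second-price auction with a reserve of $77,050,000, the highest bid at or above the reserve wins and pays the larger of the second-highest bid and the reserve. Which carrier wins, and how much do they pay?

Orion pays $77,050,000

Rule: the highest bid at or above the reserve wins and pays the larger of the second-highest bid and the reserve.
Bids ranked: 77,200,000 (Orion) > 73,150,000 (Lumen) > 45,000,000 (Hale) > 41,800,000 (Dune) > 28,500,000 (Cinder) > 19,550,000 (Ember) > …
Highest eligible bid: Orion at $77,200,000.
max(second-highest $73,150,000, reserve $77,050,000) = $77,050,000.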